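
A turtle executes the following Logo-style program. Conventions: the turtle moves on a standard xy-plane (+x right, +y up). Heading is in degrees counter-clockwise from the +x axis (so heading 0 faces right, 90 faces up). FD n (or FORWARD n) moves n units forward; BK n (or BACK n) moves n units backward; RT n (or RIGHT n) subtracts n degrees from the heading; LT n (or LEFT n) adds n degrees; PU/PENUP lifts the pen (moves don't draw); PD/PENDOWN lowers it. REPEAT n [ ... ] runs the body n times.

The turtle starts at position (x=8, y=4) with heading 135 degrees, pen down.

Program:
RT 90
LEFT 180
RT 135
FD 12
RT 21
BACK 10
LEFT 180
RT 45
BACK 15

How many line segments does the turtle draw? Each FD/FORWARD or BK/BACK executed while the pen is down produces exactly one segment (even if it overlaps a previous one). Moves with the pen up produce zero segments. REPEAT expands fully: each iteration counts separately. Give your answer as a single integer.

Answer: 3

Derivation:
Executing turtle program step by step:
Start: pos=(8,4), heading=135, pen down
RT 90: heading 135 -> 45
LT 180: heading 45 -> 225
RT 135: heading 225 -> 90
FD 12: (8,4) -> (8,16) [heading=90, draw]
RT 21: heading 90 -> 69
BK 10: (8,16) -> (4.416,6.664) [heading=69, draw]
LT 180: heading 69 -> 249
RT 45: heading 249 -> 204
BK 15: (4.416,6.664) -> (18.12,12.765) [heading=204, draw]
Final: pos=(18.12,12.765), heading=204, 3 segment(s) drawn
Segments drawn: 3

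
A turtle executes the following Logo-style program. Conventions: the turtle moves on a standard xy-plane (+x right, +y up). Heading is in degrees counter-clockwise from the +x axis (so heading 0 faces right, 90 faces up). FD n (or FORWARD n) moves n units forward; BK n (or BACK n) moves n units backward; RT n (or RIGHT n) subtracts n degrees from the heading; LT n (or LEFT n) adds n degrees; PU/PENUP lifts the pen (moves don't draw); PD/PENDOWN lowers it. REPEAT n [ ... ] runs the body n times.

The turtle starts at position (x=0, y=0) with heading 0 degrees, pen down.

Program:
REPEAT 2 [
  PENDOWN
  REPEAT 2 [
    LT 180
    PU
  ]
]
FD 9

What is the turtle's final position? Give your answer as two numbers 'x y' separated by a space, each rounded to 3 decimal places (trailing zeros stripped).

Answer: 9 0

Derivation:
Executing turtle program step by step:
Start: pos=(0,0), heading=0, pen down
REPEAT 2 [
  -- iteration 1/2 --
  PD: pen down
  REPEAT 2 [
    -- iteration 1/2 --
    LT 180: heading 0 -> 180
    PU: pen up
    -- iteration 2/2 --
    LT 180: heading 180 -> 0
    PU: pen up
  ]
  -- iteration 2/2 --
  PD: pen down
  REPEAT 2 [
    -- iteration 1/2 --
    LT 180: heading 0 -> 180
    PU: pen up
    -- iteration 2/2 --
    LT 180: heading 180 -> 0
    PU: pen up
  ]
]
FD 9: (0,0) -> (9,0) [heading=0, move]
Final: pos=(9,0), heading=0, 0 segment(s) drawn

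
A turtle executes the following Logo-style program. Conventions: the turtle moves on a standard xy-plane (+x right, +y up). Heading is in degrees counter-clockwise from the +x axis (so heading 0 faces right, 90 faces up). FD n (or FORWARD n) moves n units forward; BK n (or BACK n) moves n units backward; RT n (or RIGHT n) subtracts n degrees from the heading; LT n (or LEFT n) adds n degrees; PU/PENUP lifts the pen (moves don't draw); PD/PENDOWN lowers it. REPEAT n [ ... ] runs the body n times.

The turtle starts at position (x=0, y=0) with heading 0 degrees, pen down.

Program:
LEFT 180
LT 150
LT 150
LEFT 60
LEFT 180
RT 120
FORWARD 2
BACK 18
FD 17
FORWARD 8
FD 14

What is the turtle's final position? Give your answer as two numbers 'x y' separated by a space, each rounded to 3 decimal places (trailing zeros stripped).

Executing turtle program step by step:
Start: pos=(0,0), heading=0, pen down
LT 180: heading 0 -> 180
LT 150: heading 180 -> 330
LT 150: heading 330 -> 120
LT 60: heading 120 -> 180
LT 180: heading 180 -> 0
RT 120: heading 0 -> 240
FD 2: (0,0) -> (-1,-1.732) [heading=240, draw]
BK 18: (-1,-1.732) -> (8,13.856) [heading=240, draw]
FD 17: (8,13.856) -> (-0.5,-0.866) [heading=240, draw]
FD 8: (-0.5,-0.866) -> (-4.5,-7.794) [heading=240, draw]
FD 14: (-4.5,-7.794) -> (-11.5,-19.919) [heading=240, draw]
Final: pos=(-11.5,-19.919), heading=240, 5 segment(s) drawn

Answer: -11.5 -19.919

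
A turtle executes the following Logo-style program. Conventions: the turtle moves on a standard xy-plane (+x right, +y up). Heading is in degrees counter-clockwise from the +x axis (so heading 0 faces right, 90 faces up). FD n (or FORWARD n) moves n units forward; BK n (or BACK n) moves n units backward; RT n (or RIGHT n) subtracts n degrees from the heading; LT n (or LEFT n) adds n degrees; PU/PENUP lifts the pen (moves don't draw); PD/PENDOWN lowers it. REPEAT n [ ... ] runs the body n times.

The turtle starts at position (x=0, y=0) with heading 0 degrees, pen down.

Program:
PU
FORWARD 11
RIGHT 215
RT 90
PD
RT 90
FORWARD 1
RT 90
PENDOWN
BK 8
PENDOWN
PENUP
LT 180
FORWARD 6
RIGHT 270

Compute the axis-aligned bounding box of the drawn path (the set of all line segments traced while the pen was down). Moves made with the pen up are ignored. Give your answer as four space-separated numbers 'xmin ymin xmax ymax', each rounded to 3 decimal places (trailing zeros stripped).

Answer: 11 -0.574 16.408 5.98

Derivation:
Executing turtle program step by step:
Start: pos=(0,0), heading=0, pen down
PU: pen up
FD 11: (0,0) -> (11,0) [heading=0, move]
RT 215: heading 0 -> 145
RT 90: heading 145 -> 55
PD: pen down
RT 90: heading 55 -> 325
FD 1: (11,0) -> (11.819,-0.574) [heading=325, draw]
RT 90: heading 325 -> 235
PD: pen down
BK 8: (11.819,-0.574) -> (16.408,5.98) [heading=235, draw]
PD: pen down
PU: pen up
LT 180: heading 235 -> 55
FD 6: (16.408,5.98) -> (19.849,10.895) [heading=55, move]
RT 270: heading 55 -> 145
Final: pos=(19.849,10.895), heading=145, 2 segment(s) drawn

Segment endpoints: x in {11, 11.819, 16.408}, y in {-0.574, 0, 5.98}
xmin=11, ymin=-0.574, xmax=16.408, ymax=5.98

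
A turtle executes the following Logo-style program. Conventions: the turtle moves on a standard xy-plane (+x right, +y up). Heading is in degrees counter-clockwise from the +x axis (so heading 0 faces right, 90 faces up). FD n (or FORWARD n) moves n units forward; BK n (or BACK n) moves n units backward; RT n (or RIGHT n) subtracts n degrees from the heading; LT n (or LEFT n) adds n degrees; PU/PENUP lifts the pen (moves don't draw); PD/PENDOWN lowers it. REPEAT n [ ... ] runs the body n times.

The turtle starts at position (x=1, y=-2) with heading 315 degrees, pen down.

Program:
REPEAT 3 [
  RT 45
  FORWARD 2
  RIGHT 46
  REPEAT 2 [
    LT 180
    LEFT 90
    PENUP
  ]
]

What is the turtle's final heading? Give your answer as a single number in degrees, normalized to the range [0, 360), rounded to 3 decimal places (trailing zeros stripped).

Answer: 222

Derivation:
Executing turtle program step by step:
Start: pos=(1,-2), heading=315, pen down
REPEAT 3 [
  -- iteration 1/3 --
  RT 45: heading 315 -> 270
  FD 2: (1,-2) -> (1,-4) [heading=270, draw]
  RT 46: heading 270 -> 224
  REPEAT 2 [
    -- iteration 1/2 --
    LT 180: heading 224 -> 44
    LT 90: heading 44 -> 134
    PU: pen up
    -- iteration 2/2 --
    LT 180: heading 134 -> 314
    LT 90: heading 314 -> 44
    PU: pen up
  ]
  -- iteration 2/3 --
  RT 45: heading 44 -> 359
  FD 2: (1,-4) -> (3,-4.035) [heading=359, move]
  RT 46: heading 359 -> 313
  REPEAT 2 [
    -- iteration 1/2 --
    LT 180: heading 313 -> 133
    LT 90: heading 133 -> 223
    PU: pen up
    -- iteration 2/2 --
    LT 180: heading 223 -> 43
    LT 90: heading 43 -> 133
    PU: pen up
  ]
  -- iteration 3/3 --
  RT 45: heading 133 -> 88
  FD 2: (3,-4.035) -> (3.069,-2.036) [heading=88, move]
  RT 46: heading 88 -> 42
  REPEAT 2 [
    -- iteration 1/2 --
    LT 180: heading 42 -> 222
    LT 90: heading 222 -> 312
    PU: pen up
    -- iteration 2/2 --
    LT 180: heading 312 -> 132
    LT 90: heading 132 -> 222
    PU: pen up
  ]
]
Final: pos=(3.069,-2.036), heading=222, 1 segment(s) drawn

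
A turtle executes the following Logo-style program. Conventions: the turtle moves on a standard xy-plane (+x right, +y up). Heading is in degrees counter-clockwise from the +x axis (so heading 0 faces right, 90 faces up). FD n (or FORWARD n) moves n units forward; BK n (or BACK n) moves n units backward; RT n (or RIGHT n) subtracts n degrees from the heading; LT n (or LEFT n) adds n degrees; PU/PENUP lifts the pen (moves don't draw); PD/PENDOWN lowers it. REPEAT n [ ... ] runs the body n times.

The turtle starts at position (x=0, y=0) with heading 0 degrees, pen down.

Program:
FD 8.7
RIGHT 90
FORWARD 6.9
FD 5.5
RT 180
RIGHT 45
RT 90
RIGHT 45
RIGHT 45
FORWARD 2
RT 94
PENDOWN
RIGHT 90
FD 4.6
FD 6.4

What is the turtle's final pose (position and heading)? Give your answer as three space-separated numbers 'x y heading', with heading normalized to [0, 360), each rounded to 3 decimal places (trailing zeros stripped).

Executing turtle program step by step:
Start: pos=(0,0), heading=0, pen down
FD 8.7: (0,0) -> (8.7,0) [heading=0, draw]
RT 90: heading 0 -> 270
FD 6.9: (8.7,0) -> (8.7,-6.9) [heading=270, draw]
FD 5.5: (8.7,-6.9) -> (8.7,-12.4) [heading=270, draw]
RT 180: heading 270 -> 90
RT 45: heading 90 -> 45
RT 90: heading 45 -> 315
RT 45: heading 315 -> 270
RT 45: heading 270 -> 225
FD 2: (8.7,-12.4) -> (7.286,-13.814) [heading=225, draw]
RT 94: heading 225 -> 131
PD: pen down
RT 90: heading 131 -> 41
FD 4.6: (7.286,-13.814) -> (10.757,-10.796) [heading=41, draw]
FD 6.4: (10.757,-10.796) -> (15.588,-6.598) [heading=41, draw]
Final: pos=(15.588,-6.598), heading=41, 6 segment(s) drawn

Answer: 15.588 -6.598 41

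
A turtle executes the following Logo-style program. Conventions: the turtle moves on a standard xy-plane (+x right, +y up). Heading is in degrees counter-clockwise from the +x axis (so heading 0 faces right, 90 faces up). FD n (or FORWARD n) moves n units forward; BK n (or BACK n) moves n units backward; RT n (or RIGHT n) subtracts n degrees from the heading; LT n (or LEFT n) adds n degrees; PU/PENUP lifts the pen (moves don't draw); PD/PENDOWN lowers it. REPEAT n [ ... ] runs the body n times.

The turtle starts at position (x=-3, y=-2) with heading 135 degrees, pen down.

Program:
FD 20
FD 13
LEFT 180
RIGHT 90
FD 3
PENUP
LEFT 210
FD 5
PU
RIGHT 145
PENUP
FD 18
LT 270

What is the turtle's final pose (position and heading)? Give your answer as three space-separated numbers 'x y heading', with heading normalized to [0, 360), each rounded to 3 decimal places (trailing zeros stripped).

Answer: -21.005 7.128 200

Derivation:
Executing turtle program step by step:
Start: pos=(-3,-2), heading=135, pen down
FD 20: (-3,-2) -> (-17.142,12.142) [heading=135, draw]
FD 13: (-17.142,12.142) -> (-26.335,21.335) [heading=135, draw]
LT 180: heading 135 -> 315
RT 90: heading 315 -> 225
FD 3: (-26.335,21.335) -> (-28.456,19.213) [heading=225, draw]
PU: pen up
LT 210: heading 225 -> 75
FD 5: (-28.456,19.213) -> (-27.162,24.043) [heading=75, move]
PU: pen up
RT 145: heading 75 -> 290
PU: pen up
FD 18: (-27.162,24.043) -> (-21.005,7.128) [heading=290, move]
LT 270: heading 290 -> 200
Final: pos=(-21.005,7.128), heading=200, 3 segment(s) drawn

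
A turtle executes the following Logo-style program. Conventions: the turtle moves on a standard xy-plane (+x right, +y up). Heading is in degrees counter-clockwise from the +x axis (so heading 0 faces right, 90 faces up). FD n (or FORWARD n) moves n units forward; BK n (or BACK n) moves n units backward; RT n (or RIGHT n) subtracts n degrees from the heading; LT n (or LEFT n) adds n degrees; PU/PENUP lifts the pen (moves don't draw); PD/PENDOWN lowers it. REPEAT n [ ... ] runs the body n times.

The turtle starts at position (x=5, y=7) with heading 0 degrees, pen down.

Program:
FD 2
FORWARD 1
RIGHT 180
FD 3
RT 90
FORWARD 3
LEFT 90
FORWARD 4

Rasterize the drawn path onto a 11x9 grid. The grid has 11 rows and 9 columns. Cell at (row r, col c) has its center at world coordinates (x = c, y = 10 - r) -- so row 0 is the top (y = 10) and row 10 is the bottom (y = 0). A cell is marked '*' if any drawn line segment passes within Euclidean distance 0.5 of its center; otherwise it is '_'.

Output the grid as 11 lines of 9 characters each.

Segment 0: (5,7) -> (7,7)
Segment 1: (7,7) -> (8,7)
Segment 2: (8,7) -> (5,7)
Segment 3: (5,7) -> (5,10)
Segment 4: (5,10) -> (1,10)

Answer: _*****___
_____*___
_____*___
_____****
_________
_________
_________
_________
_________
_________
_________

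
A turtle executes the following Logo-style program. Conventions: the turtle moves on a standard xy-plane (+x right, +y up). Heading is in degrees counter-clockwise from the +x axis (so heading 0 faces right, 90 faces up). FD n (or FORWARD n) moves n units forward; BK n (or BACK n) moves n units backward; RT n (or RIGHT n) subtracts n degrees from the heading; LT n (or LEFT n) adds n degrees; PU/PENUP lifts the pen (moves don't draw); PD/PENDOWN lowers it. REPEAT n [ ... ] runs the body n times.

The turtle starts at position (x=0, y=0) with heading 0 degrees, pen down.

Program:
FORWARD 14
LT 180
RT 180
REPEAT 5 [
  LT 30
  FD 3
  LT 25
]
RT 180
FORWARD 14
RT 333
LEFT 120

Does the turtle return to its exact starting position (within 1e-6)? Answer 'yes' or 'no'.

Executing turtle program step by step:
Start: pos=(0,0), heading=0, pen down
FD 14: (0,0) -> (14,0) [heading=0, draw]
LT 180: heading 0 -> 180
RT 180: heading 180 -> 0
REPEAT 5 [
  -- iteration 1/5 --
  LT 30: heading 0 -> 30
  FD 3: (14,0) -> (16.598,1.5) [heading=30, draw]
  LT 25: heading 30 -> 55
  -- iteration 2/5 --
  LT 30: heading 55 -> 85
  FD 3: (16.598,1.5) -> (16.86,4.489) [heading=85, draw]
  LT 25: heading 85 -> 110
  -- iteration 3/5 --
  LT 30: heading 110 -> 140
  FD 3: (16.86,4.489) -> (14.561,6.417) [heading=140, draw]
  LT 25: heading 140 -> 165
  -- iteration 4/5 --
  LT 30: heading 165 -> 195
  FD 3: (14.561,6.417) -> (11.664,5.64) [heading=195, draw]
  LT 25: heading 195 -> 220
  -- iteration 5/5 --
  LT 30: heading 220 -> 250
  FD 3: (11.664,5.64) -> (10.638,2.821) [heading=250, draw]
  LT 25: heading 250 -> 275
]
RT 180: heading 275 -> 95
FD 14: (10.638,2.821) -> (9.417,16.768) [heading=95, draw]
RT 333: heading 95 -> 122
LT 120: heading 122 -> 242
Final: pos=(9.417,16.768), heading=242, 7 segment(s) drawn

Start position: (0, 0)
Final position: (9.417, 16.768)
Distance = 19.232; >= 1e-6 -> NOT closed

Answer: no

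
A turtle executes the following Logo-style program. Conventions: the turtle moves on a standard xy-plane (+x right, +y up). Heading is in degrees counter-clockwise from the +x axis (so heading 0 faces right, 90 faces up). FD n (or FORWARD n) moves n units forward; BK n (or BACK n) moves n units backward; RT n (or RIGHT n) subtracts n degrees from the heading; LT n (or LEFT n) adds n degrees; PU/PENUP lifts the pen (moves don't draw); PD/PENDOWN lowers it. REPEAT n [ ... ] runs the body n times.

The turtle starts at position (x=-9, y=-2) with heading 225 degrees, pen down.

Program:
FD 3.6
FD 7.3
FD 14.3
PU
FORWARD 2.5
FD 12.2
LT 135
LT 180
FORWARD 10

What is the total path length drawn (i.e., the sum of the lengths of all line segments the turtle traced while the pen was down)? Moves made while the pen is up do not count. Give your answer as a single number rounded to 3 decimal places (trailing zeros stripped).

Answer: 25.2

Derivation:
Executing turtle program step by step:
Start: pos=(-9,-2), heading=225, pen down
FD 3.6: (-9,-2) -> (-11.546,-4.546) [heading=225, draw]
FD 7.3: (-11.546,-4.546) -> (-16.707,-9.707) [heading=225, draw]
FD 14.3: (-16.707,-9.707) -> (-26.819,-19.819) [heading=225, draw]
PU: pen up
FD 2.5: (-26.819,-19.819) -> (-28.587,-21.587) [heading=225, move]
FD 12.2: (-28.587,-21.587) -> (-37.214,-30.214) [heading=225, move]
LT 135: heading 225 -> 0
LT 180: heading 0 -> 180
FD 10: (-37.214,-30.214) -> (-47.214,-30.214) [heading=180, move]
Final: pos=(-47.214,-30.214), heading=180, 3 segment(s) drawn

Segment lengths:
  seg 1: (-9,-2) -> (-11.546,-4.546), length = 3.6
  seg 2: (-11.546,-4.546) -> (-16.707,-9.707), length = 7.3
  seg 3: (-16.707,-9.707) -> (-26.819,-19.819), length = 14.3
Total = 25.2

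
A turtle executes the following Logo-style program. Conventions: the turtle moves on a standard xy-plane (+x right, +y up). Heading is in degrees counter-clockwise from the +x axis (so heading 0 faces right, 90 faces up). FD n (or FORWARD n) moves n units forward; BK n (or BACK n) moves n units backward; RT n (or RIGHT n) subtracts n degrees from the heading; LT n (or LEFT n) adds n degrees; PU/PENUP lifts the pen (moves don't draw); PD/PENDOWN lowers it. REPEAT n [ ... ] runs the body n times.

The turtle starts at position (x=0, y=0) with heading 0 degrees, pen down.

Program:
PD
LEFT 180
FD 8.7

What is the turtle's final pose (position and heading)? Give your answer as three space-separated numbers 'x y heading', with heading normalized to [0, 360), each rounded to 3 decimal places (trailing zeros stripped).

Answer: -8.7 0 180

Derivation:
Executing turtle program step by step:
Start: pos=(0,0), heading=0, pen down
PD: pen down
LT 180: heading 0 -> 180
FD 8.7: (0,0) -> (-8.7,0) [heading=180, draw]
Final: pos=(-8.7,0), heading=180, 1 segment(s) drawn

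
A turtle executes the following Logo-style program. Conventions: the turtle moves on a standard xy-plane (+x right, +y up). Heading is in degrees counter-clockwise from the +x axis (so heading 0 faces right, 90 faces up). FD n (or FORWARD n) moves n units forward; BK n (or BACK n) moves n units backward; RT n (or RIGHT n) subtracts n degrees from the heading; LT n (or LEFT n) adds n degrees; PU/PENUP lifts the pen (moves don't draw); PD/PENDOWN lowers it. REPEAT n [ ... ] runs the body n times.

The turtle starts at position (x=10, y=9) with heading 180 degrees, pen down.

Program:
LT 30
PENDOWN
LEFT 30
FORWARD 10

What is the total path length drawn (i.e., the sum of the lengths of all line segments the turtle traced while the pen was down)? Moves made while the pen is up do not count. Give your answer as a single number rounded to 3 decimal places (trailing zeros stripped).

Answer: 10

Derivation:
Executing turtle program step by step:
Start: pos=(10,9), heading=180, pen down
LT 30: heading 180 -> 210
PD: pen down
LT 30: heading 210 -> 240
FD 10: (10,9) -> (5,0.34) [heading=240, draw]
Final: pos=(5,0.34), heading=240, 1 segment(s) drawn

Segment lengths:
  seg 1: (10,9) -> (5,0.34), length = 10
Total = 10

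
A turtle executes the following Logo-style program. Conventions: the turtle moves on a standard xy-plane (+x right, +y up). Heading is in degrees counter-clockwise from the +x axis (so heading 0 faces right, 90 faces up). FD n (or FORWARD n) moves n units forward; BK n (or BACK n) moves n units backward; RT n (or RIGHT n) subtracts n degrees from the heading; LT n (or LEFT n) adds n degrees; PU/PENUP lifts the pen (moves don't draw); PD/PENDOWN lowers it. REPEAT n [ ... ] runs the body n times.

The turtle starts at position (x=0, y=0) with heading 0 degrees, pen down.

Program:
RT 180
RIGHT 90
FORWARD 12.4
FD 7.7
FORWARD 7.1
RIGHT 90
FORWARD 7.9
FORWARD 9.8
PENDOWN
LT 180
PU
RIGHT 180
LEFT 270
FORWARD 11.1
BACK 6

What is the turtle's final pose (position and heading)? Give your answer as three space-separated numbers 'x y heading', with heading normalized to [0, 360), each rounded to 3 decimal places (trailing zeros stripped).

Executing turtle program step by step:
Start: pos=(0,0), heading=0, pen down
RT 180: heading 0 -> 180
RT 90: heading 180 -> 90
FD 12.4: (0,0) -> (0,12.4) [heading=90, draw]
FD 7.7: (0,12.4) -> (0,20.1) [heading=90, draw]
FD 7.1: (0,20.1) -> (0,27.2) [heading=90, draw]
RT 90: heading 90 -> 0
FD 7.9: (0,27.2) -> (7.9,27.2) [heading=0, draw]
FD 9.8: (7.9,27.2) -> (17.7,27.2) [heading=0, draw]
PD: pen down
LT 180: heading 0 -> 180
PU: pen up
RT 180: heading 180 -> 0
LT 270: heading 0 -> 270
FD 11.1: (17.7,27.2) -> (17.7,16.1) [heading=270, move]
BK 6: (17.7,16.1) -> (17.7,22.1) [heading=270, move]
Final: pos=(17.7,22.1), heading=270, 5 segment(s) drawn

Answer: 17.7 22.1 270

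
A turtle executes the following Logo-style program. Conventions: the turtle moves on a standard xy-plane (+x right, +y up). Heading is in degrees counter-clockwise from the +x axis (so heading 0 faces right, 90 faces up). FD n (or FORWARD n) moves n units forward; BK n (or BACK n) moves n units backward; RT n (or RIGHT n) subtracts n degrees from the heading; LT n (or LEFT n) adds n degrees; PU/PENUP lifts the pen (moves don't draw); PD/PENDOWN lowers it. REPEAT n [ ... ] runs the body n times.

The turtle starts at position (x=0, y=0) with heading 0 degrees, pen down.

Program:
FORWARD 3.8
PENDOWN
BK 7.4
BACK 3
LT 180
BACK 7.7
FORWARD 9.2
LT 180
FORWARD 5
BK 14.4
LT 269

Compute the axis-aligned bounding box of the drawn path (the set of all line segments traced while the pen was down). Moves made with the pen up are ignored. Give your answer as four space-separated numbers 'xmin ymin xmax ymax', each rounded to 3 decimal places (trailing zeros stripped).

Answer: -17.5 0 3.8 0

Derivation:
Executing turtle program step by step:
Start: pos=(0,0), heading=0, pen down
FD 3.8: (0,0) -> (3.8,0) [heading=0, draw]
PD: pen down
BK 7.4: (3.8,0) -> (-3.6,0) [heading=0, draw]
BK 3: (-3.6,0) -> (-6.6,0) [heading=0, draw]
LT 180: heading 0 -> 180
BK 7.7: (-6.6,0) -> (1.1,0) [heading=180, draw]
FD 9.2: (1.1,0) -> (-8.1,0) [heading=180, draw]
LT 180: heading 180 -> 0
FD 5: (-8.1,0) -> (-3.1,0) [heading=0, draw]
BK 14.4: (-3.1,0) -> (-17.5,0) [heading=0, draw]
LT 269: heading 0 -> 269
Final: pos=(-17.5,0), heading=269, 7 segment(s) drawn

Segment endpoints: x in {-17.5, -8.1, -6.6, -3.6, -3.1, 0, 1.1, 3.8}, y in {0, 0, 0, 0, 0}
xmin=-17.5, ymin=0, xmax=3.8, ymax=0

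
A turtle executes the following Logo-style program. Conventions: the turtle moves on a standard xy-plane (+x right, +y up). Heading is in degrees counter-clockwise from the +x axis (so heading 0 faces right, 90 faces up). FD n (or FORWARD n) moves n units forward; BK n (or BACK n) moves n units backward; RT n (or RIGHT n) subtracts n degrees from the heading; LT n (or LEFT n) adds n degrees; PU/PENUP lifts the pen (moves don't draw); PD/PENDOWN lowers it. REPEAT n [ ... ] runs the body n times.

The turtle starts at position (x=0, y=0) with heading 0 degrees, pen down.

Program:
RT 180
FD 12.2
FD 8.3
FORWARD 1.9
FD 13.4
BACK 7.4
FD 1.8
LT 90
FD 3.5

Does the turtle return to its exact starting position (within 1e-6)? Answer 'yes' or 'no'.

Answer: no

Derivation:
Executing turtle program step by step:
Start: pos=(0,0), heading=0, pen down
RT 180: heading 0 -> 180
FD 12.2: (0,0) -> (-12.2,0) [heading=180, draw]
FD 8.3: (-12.2,0) -> (-20.5,0) [heading=180, draw]
FD 1.9: (-20.5,0) -> (-22.4,0) [heading=180, draw]
FD 13.4: (-22.4,0) -> (-35.8,0) [heading=180, draw]
BK 7.4: (-35.8,0) -> (-28.4,0) [heading=180, draw]
FD 1.8: (-28.4,0) -> (-30.2,0) [heading=180, draw]
LT 90: heading 180 -> 270
FD 3.5: (-30.2,0) -> (-30.2,-3.5) [heading=270, draw]
Final: pos=(-30.2,-3.5), heading=270, 7 segment(s) drawn

Start position: (0, 0)
Final position: (-30.2, -3.5)
Distance = 30.402; >= 1e-6 -> NOT closed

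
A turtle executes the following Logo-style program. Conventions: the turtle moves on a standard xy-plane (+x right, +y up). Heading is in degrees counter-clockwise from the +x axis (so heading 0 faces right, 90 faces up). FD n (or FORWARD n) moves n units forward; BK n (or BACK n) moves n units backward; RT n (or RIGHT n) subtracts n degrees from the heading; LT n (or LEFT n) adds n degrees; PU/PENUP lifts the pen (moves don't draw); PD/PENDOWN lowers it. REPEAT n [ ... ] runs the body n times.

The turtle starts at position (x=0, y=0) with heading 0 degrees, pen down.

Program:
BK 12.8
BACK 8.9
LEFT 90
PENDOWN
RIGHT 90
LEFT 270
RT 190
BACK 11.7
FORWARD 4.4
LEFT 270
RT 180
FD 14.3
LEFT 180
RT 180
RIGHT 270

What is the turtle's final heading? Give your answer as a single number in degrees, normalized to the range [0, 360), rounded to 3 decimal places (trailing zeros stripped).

Answer: 260

Derivation:
Executing turtle program step by step:
Start: pos=(0,0), heading=0, pen down
BK 12.8: (0,0) -> (-12.8,0) [heading=0, draw]
BK 8.9: (-12.8,0) -> (-21.7,0) [heading=0, draw]
LT 90: heading 0 -> 90
PD: pen down
RT 90: heading 90 -> 0
LT 270: heading 0 -> 270
RT 190: heading 270 -> 80
BK 11.7: (-21.7,0) -> (-23.732,-11.522) [heading=80, draw]
FD 4.4: (-23.732,-11.522) -> (-22.968,-7.189) [heading=80, draw]
LT 270: heading 80 -> 350
RT 180: heading 350 -> 170
FD 14.3: (-22.968,-7.189) -> (-37.05,-4.706) [heading=170, draw]
LT 180: heading 170 -> 350
RT 180: heading 350 -> 170
RT 270: heading 170 -> 260
Final: pos=(-37.05,-4.706), heading=260, 5 segment(s) drawn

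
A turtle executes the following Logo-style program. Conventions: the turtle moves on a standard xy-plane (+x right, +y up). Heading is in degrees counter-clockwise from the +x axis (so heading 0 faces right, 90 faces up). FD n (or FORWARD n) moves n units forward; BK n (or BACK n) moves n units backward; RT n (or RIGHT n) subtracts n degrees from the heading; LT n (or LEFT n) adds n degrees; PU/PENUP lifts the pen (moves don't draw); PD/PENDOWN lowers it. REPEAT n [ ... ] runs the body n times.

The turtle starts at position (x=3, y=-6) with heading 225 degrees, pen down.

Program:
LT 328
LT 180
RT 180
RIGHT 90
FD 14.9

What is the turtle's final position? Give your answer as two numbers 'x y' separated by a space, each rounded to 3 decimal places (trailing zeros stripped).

Answer: -0.352 8.518

Derivation:
Executing turtle program step by step:
Start: pos=(3,-6), heading=225, pen down
LT 328: heading 225 -> 193
LT 180: heading 193 -> 13
RT 180: heading 13 -> 193
RT 90: heading 193 -> 103
FD 14.9: (3,-6) -> (-0.352,8.518) [heading=103, draw]
Final: pos=(-0.352,8.518), heading=103, 1 segment(s) drawn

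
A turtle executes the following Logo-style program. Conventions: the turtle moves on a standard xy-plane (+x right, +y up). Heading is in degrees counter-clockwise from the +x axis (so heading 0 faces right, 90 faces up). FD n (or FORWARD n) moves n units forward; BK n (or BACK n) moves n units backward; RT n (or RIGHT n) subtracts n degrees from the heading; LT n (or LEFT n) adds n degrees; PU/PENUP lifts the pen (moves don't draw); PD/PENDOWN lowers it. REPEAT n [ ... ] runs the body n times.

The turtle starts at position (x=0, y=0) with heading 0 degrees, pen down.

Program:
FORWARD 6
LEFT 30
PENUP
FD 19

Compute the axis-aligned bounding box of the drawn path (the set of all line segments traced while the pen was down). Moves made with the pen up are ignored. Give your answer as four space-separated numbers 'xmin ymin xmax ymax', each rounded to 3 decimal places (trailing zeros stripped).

Answer: 0 0 6 0

Derivation:
Executing turtle program step by step:
Start: pos=(0,0), heading=0, pen down
FD 6: (0,0) -> (6,0) [heading=0, draw]
LT 30: heading 0 -> 30
PU: pen up
FD 19: (6,0) -> (22.454,9.5) [heading=30, move]
Final: pos=(22.454,9.5), heading=30, 1 segment(s) drawn

Segment endpoints: x in {0, 6}, y in {0}
xmin=0, ymin=0, xmax=6, ymax=0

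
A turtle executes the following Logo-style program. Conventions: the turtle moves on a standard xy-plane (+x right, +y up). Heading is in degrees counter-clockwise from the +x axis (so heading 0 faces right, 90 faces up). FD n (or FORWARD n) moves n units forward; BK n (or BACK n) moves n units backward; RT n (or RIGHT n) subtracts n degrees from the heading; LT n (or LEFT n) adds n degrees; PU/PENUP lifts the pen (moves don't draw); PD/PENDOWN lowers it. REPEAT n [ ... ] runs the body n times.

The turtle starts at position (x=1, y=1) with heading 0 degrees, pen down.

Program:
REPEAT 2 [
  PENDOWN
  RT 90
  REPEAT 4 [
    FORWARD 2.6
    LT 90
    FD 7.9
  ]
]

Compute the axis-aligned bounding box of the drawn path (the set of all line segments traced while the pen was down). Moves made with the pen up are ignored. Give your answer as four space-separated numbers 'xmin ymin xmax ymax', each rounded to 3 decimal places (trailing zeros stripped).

Executing turtle program step by step:
Start: pos=(1,1), heading=0, pen down
REPEAT 2 [
  -- iteration 1/2 --
  PD: pen down
  RT 90: heading 0 -> 270
  REPEAT 4 [
    -- iteration 1/4 --
    FD 2.6: (1,1) -> (1,-1.6) [heading=270, draw]
    LT 90: heading 270 -> 0
    FD 7.9: (1,-1.6) -> (8.9,-1.6) [heading=0, draw]
    -- iteration 2/4 --
    FD 2.6: (8.9,-1.6) -> (11.5,-1.6) [heading=0, draw]
    LT 90: heading 0 -> 90
    FD 7.9: (11.5,-1.6) -> (11.5,6.3) [heading=90, draw]
    -- iteration 3/4 --
    FD 2.6: (11.5,6.3) -> (11.5,8.9) [heading=90, draw]
    LT 90: heading 90 -> 180
    FD 7.9: (11.5,8.9) -> (3.6,8.9) [heading=180, draw]
    -- iteration 4/4 --
    FD 2.6: (3.6,8.9) -> (1,8.9) [heading=180, draw]
    LT 90: heading 180 -> 270
    FD 7.9: (1,8.9) -> (1,1) [heading=270, draw]
  ]
  -- iteration 2/2 --
  PD: pen down
  RT 90: heading 270 -> 180
  REPEAT 4 [
    -- iteration 1/4 --
    FD 2.6: (1,1) -> (-1.6,1) [heading=180, draw]
    LT 90: heading 180 -> 270
    FD 7.9: (-1.6,1) -> (-1.6,-6.9) [heading=270, draw]
    -- iteration 2/4 --
    FD 2.6: (-1.6,-6.9) -> (-1.6,-9.5) [heading=270, draw]
    LT 90: heading 270 -> 0
    FD 7.9: (-1.6,-9.5) -> (6.3,-9.5) [heading=0, draw]
    -- iteration 3/4 --
    FD 2.6: (6.3,-9.5) -> (8.9,-9.5) [heading=0, draw]
    LT 90: heading 0 -> 90
    FD 7.9: (8.9,-9.5) -> (8.9,-1.6) [heading=90, draw]
    -- iteration 4/4 --
    FD 2.6: (8.9,-1.6) -> (8.9,1) [heading=90, draw]
    LT 90: heading 90 -> 180
    FD 7.9: (8.9,1) -> (1,1) [heading=180, draw]
  ]
]
Final: pos=(1,1), heading=180, 16 segment(s) drawn

Segment endpoints: x in {-1.6, -1.6, -1.6, 1, 1, 1, 1, 1, 3.6, 6.3, 8.9, 8.9, 8.9, 11.5}, y in {-9.5, -9.5, -6.9, -1.6, -1.6, 1, 1, 1, 1, 1, 6.3, 8.9, 8.9}
xmin=-1.6, ymin=-9.5, xmax=11.5, ymax=8.9

Answer: -1.6 -9.5 11.5 8.9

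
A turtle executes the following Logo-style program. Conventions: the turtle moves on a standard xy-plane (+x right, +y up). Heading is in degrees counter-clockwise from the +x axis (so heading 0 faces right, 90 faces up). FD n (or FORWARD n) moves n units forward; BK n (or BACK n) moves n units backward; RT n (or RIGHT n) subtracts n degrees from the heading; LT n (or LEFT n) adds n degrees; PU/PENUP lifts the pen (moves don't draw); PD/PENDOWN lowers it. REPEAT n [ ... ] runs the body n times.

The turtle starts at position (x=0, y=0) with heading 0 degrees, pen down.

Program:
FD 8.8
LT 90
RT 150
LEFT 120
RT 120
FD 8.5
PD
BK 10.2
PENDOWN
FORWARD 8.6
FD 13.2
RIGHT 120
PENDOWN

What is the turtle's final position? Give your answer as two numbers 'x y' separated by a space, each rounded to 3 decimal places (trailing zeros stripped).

Executing turtle program step by step:
Start: pos=(0,0), heading=0, pen down
FD 8.8: (0,0) -> (8.8,0) [heading=0, draw]
LT 90: heading 0 -> 90
RT 150: heading 90 -> 300
LT 120: heading 300 -> 60
RT 120: heading 60 -> 300
FD 8.5: (8.8,0) -> (13.05,-7.361) [heading=300, draw]
PD: pen down
BK 10.2: (13.05,-7.361) -> (7.95,1.472) [heading=300, draw]
PD: pen down
FD 8.6: (7.95,1.472) -> (12.25,-5.976) [heading=300, draw]
FD 13.2: (12.25,-5.976) -> (18.85,-17.407) [heading=300, draw]
RT 120: heading 300 -> 180
PD: pen down
Final: pos=(18.85,-17.407), heading=180, 5 segment(s) drawn

Answer: 18.85 -17.407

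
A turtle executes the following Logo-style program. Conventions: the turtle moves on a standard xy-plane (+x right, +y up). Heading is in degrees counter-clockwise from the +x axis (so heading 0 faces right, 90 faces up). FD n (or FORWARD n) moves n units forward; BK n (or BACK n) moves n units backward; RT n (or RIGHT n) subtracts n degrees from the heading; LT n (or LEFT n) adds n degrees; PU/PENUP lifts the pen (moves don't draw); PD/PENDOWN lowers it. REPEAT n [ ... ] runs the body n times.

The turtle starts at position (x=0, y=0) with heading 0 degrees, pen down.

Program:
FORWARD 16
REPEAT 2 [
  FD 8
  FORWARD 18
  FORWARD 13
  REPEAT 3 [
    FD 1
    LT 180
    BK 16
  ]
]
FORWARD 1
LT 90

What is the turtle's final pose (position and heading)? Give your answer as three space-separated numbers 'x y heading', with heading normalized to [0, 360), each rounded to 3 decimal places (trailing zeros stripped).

Executing turtle program step by step:
Start: pos=(0,0), heading=0, pen down
FD 16: (0,0) -> (16,0) [heading=0, draw]
REPEAT 2 [
  -- iteration 1/2 --
  FD 8: (16,0) -> (24,0) [heading=0, draw]
  FD 18: (24,0) -> (42,0) [heading=0, draw]
  FD 13: (42,0) -> (55,0) [heading=0, draw]
  REPEAT 3 [
    -- iteration 1/3 --
    FD 1: (55,0) -> (56,0) [heading=0, draw]
    LT 180: heading 0 -> 180
    BK 16: (56,0) -> (72,0) [heading=180, draw]
    -- iteration 2/3 --
    FD 1: (72,0) -> (71,0) [heading=180, draw]
    LT 180: heading 180 -> 0
    BK 16: (71,0) -> (55,0) [heading=0, draw]
    -- iteration 3/3 --
    FD 1: (55,0) -> (56,0) [heading=0, draw]
    LT 180: heading 0 -> 180
    BK 16: (56,0) -> (72,0) [heading=180, draw]
  ]
  -- iteration 2/2 --
  FD 8: (72,0) -> (64,0) [heading=180, draw]
  FD 18: (64,0) -> (46,0) [heading=180, draw]
  FD 13: (46,0) -> (33,0) [heading=180, draw]
  REPEAT 3 [
    -- iteration 1/3 --
    FD 1: (33,0) -> (32,0) [heading=180, draw]
    LT 180: heading 180 -> 0
    BK 16: (32,0) -> (16,0) [heading=0, draw]
    -- iteration 2/3 --
    FD 1: (16,0) -> (17,0) [heading=0, draw]
    LT 180: heading 0 -> 180
    BK 16: (17,0) -> (33,0) [heading=180, draw]
    -- iteration 3/3 --
    FD 1: (33,0) -> (32,0) [heading=180, draw]
    LT 180: heading 180 -> 0
    BK 16: (32,0) -> (16,0) [heading=0, draw]
  ]
]
FD 1: (16,0) -> (17,0) [heading=0, draw]
LT 90: heading 0 -> 90
Final: pos=(17,0), heading=90, 20 segment(s) drawn

Answer: 17 0 90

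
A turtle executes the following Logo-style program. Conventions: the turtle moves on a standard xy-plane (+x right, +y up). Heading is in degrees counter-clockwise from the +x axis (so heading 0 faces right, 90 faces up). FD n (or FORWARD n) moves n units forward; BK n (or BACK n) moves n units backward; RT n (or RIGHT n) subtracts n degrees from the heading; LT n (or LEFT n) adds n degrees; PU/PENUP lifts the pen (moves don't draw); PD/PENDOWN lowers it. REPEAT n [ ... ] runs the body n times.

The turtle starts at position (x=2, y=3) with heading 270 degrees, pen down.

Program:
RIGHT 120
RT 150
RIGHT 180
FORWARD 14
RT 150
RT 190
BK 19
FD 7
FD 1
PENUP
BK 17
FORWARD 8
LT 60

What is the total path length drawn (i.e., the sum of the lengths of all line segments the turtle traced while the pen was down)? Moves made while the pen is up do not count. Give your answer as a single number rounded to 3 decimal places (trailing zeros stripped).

Answer: 41

Derivation:
Executing turtle program step by step:
Start: pos=(2,3), heading=270, pen down
RT 120: heading 270 -> 150
RT 150: heading 150 -> 0
RT 180: heading 0 -> 180
FD 14: (2,3) -> (-12,3) [heading=180, draw]
RT 150: heading 180 -> 30
RT 190: heading 30 -> 200
BK 19: (-12,3) -> (5.854,9.498) [heading=200, draw]
FD 7: (5.854,9.498) -> (-0.724,7.104) [heading=200, draw]
FD 1: (-0.724,7.104) -> (-1.663,6.762) [heading=200, draw]
PU: pen up
BK 17: (-1.663,6.762) -> (14.311,12.577) [heading=200, move]
FD 8: (14.311,12.577) -> (6.794,9.84) [heading=200, move]
LT 60: heading 200 -> 260
Final: pos=(6.794,9.84), heading=260, 4 segment(s) drawn

Segment lengths:
  seg 1: (2,3) -> (-12,3), length = 14
  seg 2: (-12,3) -> (5.854,9.498), length = 19
  seg 3: (5.854,9.498) -> (-0.724,7.104), length = 7
  seg 4: (-0.724,7.104) -> (-1.663,6.762), length = 1
Total = 41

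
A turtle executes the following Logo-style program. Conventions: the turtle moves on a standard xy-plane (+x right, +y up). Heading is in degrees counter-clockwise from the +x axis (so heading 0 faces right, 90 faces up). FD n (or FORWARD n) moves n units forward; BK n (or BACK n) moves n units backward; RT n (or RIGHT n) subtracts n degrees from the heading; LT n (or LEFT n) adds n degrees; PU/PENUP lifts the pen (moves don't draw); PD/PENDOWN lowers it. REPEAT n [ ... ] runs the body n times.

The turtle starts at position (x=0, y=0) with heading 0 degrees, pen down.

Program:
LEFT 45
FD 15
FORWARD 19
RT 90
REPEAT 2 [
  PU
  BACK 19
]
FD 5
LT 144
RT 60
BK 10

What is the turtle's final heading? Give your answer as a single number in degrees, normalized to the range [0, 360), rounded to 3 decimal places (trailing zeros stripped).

Executing turtle program step by step:
Start: pos=(0,0), heading=0, pen down
LT 45: heading 0 -> 45
FD 15: (0,0) -> (10.607,10.607) [heading=45, draw]
FD 19: (10.607,10.607) -> (24.042,24.042) [heading=45, draw]
RT 90: heading 45 -> 315
REPEAT 2 [
  -- iteration 1/2 --
  PU: pen up
  BK 19: (24.042,24.042) -> (10.607,37.477) [heading=315, move]
  -- iteration 2/2 --
  PU: pen up
  BK 19: (10.607,37.477) -> (-2.828,50.912) [heading=315, move]
]
FD 5: (-2.828,50.912) -> (0.707,47.376) [heading=315, move]
LT 144: heading 315 -> 99
RT 60: heading 99 -> 39
BK 10: (0.707,47.376) -> (-7.064,41.083) [heading=39, move]
Final: pos=(-7.064,41.083), heading=39, 2 segment(s) drawn

Answer: 39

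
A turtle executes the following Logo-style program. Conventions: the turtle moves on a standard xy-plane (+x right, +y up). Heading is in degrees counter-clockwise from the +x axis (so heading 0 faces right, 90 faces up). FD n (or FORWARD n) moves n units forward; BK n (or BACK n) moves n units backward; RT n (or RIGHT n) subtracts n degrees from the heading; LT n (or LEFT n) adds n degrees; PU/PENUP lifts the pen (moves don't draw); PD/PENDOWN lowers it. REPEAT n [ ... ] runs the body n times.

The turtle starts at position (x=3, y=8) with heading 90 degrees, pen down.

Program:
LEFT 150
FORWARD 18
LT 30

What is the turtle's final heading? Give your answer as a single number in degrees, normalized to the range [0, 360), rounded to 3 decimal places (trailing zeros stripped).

Answer: 270

Derivation:
Executing turtle program step by step:
Start: pos=(3,8), heading=90, pen down
LT 150: heading 90 -> 240
FD 18: (3,8) -> (-6,-7.588) [heading=240, draw]
LT 30: heading 240 -> 270
Final: pos=(-6,-7.588), heading=270, 1 segment(s) drawn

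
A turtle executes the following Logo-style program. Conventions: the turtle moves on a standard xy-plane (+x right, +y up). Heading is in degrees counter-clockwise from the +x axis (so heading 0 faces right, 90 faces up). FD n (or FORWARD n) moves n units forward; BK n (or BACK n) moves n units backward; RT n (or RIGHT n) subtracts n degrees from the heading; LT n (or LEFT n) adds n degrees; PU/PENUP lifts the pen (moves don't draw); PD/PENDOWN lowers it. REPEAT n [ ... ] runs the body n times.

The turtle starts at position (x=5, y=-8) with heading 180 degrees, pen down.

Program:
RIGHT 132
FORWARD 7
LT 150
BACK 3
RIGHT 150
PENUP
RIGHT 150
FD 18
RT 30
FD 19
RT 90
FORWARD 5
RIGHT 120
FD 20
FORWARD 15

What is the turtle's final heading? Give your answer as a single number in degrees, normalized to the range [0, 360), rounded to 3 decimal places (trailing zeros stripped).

Executing turtle program step by step:
Start: pos=(5,-8), heading=180, pen down
RT 132: heading 180 -> 48
FD 7: (5,-8) -> (9.684,-2.798) [heading=48, draw]
LT 150: heading 48 -> 198
BK 3: (9.684,-2.798) -> (12.537,-1.871) [heading=198, draw]
RT 150: heading 198 -> 48
PU: pen up
RT 150: heading 48 -> 258
FD 18: (12.537,-1.871) -> (8.795,-19.478) [heading=258, move]
RT 30: heading 258 -> 228
FD 19: (8.795,-19.478) -> (-3.919,-33.597) [heading=228, move]
RT 90: heading 228 -> 138
FD 5: (-3.919,-33.597) -> (-7.635,-30.252) [heading=138, move]
RT 120: heading 138 -> 18
FD 20: (-7.635,-30.252) -> (11.387,-24.071) [heading=18, move]
FD 15: (11.387,-24.071) -> (25.652,-19.436) [heading=18, move]
Final: pos=(25.652,-19.436), heading=18, 2 segment(s) drawn

Answer: 18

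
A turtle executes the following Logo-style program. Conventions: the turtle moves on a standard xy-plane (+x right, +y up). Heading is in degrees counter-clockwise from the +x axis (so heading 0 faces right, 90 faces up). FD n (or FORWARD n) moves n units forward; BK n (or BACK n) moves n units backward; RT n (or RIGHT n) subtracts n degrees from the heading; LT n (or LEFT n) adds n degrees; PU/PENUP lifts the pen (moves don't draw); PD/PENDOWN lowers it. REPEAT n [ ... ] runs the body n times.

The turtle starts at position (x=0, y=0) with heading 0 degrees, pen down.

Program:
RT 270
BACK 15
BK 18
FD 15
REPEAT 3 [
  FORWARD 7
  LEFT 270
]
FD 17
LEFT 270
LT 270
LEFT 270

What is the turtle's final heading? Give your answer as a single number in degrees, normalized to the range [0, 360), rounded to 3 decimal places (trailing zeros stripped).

Executing turtle program step by step:
Start: pos=(0,0), heading=0, pen down
RT 270: heading 0 -> 90
BK 15: (0,0) -> (0,-15) [heading=90, draw]
BK 18: (0,-15) -> (0,-33) [heading=90, draw]
FD 15: (0,-33) -> (0,-18) [heading=90, draw]
REPEAT 3 [
  -- iteration 1/3 --
  FD 7: (0,-18) -> (0,-11) [heading=90, draw]
  LT 270: heading 90 -> 0
  -- iteration 2/3 --
  FD 7: (0,-11) -> (7,-11) [heading=0, draw]
  LT 270: heading 0 -> 270
  -- iteration 3/3 --
  FD 7: (7,-11) -> (7,-18) [heading=270, draw]
  LT 270: heading 270 -> 180
]
FD 17: (7,-18) -> (-10,-18) [heading=180, draw]
LT 270: heading 180 -> 90
LT 270: heading 90 -> 0
LT 270: heading 0 -> 270
Final: pos=(-10,-18), heading=270, 7 segment(s) drawn

Answer: 270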